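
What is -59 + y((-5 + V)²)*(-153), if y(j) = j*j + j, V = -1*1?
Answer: -203855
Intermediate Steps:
V = -1
y(j) = j + j² (y(j) = j² + j = j + j²)
-59 + y((-5 + V)²)*(-153) = -59 + ((-5 - 1)²*(1 + (-5 - 1)²))*(-153) = -59 + ((-6)²*(1 + (-6)²))*(-153) = -59 + (36*(1 + 36))*(-153) = -59 + (36*37)*(-153) = -59 + 1332*(-153) = -59 - 203796 = -203855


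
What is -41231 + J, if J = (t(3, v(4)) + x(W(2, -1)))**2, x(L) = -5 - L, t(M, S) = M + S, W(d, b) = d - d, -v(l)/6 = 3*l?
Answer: -35755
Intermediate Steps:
v(l) = -18*l
W(d, b) = 0
J = 5476 (J = ((3 - 18*4) + (-5 - 1*0))**2 = ((3 - 72) + (-5 + 0))**2 = (-69 - 5)**2 = (-74)**2 = 5476)
-41231 + J = -41231 + 5476 = -35755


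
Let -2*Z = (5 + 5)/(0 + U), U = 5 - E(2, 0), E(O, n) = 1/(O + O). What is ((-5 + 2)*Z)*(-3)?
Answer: -180/19 ≈ -9.4737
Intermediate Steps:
E(O, n) = 1/(2*O)
U = 19/4 (U = 5 - 1/(2*2) = 5 - 1*¼ = 5 - ¼ = 19/4 ≈ 4.7500)
Z = -20/19 (Z = -(5 + 5)/(2*(0 + 19/4)) = -5/19/4 = -5*4/19 = -½*40/19 = -20/19 ≈ -1.0526)
((-5 + 2)*Z)*(-3) = ((-5 + 2)*(-20/19))*(-3) = -3*(-20/19)*(-3) = (60/19)*(-3) = -180/19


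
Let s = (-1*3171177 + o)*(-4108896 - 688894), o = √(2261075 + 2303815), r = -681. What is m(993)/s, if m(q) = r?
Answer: -79984131/1786974024026527030 - 227*√507210/5360922072079581090 ≈ -4.4790e-11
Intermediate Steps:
m(q) = -681
o = 3*√507210 (o = √4564890 = 3*√507210 ≈ 2136.6)
s = 15214641298830 - 14393370*√507210 (s = (-1*3171177 + 3*√507210)*(-4108896 - 688894) = (-3171177 + 3*√507210)*(-4797790) = 15214641298830 - 14393370*√507210 ≈ 1.5204e+13)
m(993)/s = -681/(15214641298830 - 14393370*√507210)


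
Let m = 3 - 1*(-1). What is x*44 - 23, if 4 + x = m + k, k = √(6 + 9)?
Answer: -23 + 44*√15 ≈ 147.41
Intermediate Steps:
m = 4 (m = 3 + 1 = 4)
k = √15 ≈ 3.8730
x = √15 (x = -4 + (4 + √15) = √15 ≈ 3.8730)
x*44 - 23 = √15*44 - 23 = 44*√15 - 23 = -23 + 44*√15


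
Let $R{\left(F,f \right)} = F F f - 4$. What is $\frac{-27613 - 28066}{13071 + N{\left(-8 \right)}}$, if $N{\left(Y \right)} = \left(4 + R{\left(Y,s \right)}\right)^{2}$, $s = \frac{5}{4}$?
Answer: $- \frac{55679}{19471} \approx -2.8596$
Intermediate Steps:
$s = \frac{5}{4}$ ($s = 5 \cdot \frac{1}{4} = \frac{5}{4} \approx 1.25$)
$R{\left(F,f \right)} = -4 + f F^{2}$ ($R{\left(F,f \right)} = F^{2} f - 4 = f F^{2} - 4 = -4 + f F^{2}$)
$N{\left(Y \right)} = \frac{25 Y^{4}}{16}$ ($N{\left(Y \right)} = \left(4 + \left(-4 + \frac{5 Y^{2}}{4}\right)\right)^{2} = \left(\frac{5 Y^{2}}{4}\right)^{2} = \frac{25 Y^{4}}{16}$)
$\frac{-27613 - 28066}{13071 + N{\left(-8 \right)}} = \frac{-27613 - 28066}{13071 + \frac{25 \left(-8\right)^{4}}{16}} = - \frac{55679}{13071 + \frac{25}{16} \cdot 4096} = - \frac{55679}{13071 + 6400} = - \frac{55679}{19471}$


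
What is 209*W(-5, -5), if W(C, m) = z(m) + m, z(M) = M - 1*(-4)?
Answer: -1254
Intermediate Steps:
z(M) = 4 + M (z(M) = M + 4 = 4 + M)
W(C, m) = 4 + 2*m (W(C, m) = (4 + m) + m = 4 + 2*m)
209*W(-5, -5) = 209*(4 + 2*(-5)) = 209*(4 - 10) = 209*(-6) = -1254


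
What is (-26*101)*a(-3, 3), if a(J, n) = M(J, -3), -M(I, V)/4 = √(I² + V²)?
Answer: 31512*√2 ≈ 44565.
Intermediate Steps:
M(I, V) = -4*√(I² + V²)
a(J, n) = -4*√(9 + J²) (a(J, n) = -4*√(J² + (-3)²) = -4*√(J² + 9) = -4*√(9 + J²))
(-26*101)*a(-3, 3) = (-26*101)*(-4*√(9 + (-3)²)) = -(-10504)*√(9 + 9) = -(-10504)*√18 = -(-10504)*3*√2 = -(-31512)*√2 = 31512*√2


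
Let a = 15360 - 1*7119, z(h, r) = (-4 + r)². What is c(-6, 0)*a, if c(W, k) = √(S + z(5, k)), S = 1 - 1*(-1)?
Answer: 24723*√2 ≈ 34964.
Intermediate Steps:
S = 2 (S = 1 + 1 = 2)
c(W, k) = √(2 + (-4 + k)²)
a = 8241 (a = 15360 - 7119 = 8241)
c(-6, 0)*a = √(2 + (-4 + 0)²)*8241 = √(2 + (-4)²)*8241 = √(2 + 16)*8241 = √18*8241 = (3*√2)*8241 = 24723*√2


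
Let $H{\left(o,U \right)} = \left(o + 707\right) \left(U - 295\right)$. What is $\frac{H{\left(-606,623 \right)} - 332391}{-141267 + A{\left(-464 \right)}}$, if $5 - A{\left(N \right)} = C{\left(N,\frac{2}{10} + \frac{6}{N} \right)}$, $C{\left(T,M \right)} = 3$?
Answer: $\frac{299263}{141265} \approx 2.1185$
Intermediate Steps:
$A{\left(N \right)} = 2$ ($A{\left(N \right)} = 5 - 3 = 2$)
$H{\left(o,U \right)} = \left(-295 + U\right) \left(707 + o\right)$ ($H{\left(o,U \right)} = \left(707 + o\right) \left(U - 295\right) = \left(707 + o\right) \left(-295 + U\right) = \left(-295 + U\right) \left(707 + o\right)$)
$\frac{H{\left(-606,623 \right)} - 332391}{-141267 + A{\left(-464 \right)}} = \frac{\left(-208565 - -178770 + 707 \cdot 623 + 623 \left(-606\right)\right) - 332391}{-141267 + 2} = \frac{\left(-208565 + 178770 + 440461 - 377538\right) - 332391}{-141265} = \left(33128 - 332391\right) \left(- \frac{1}{141265}\right) = \left(-299263\right) \left(- \frac{1}{141265}\right) = \frac{299263}{141265}$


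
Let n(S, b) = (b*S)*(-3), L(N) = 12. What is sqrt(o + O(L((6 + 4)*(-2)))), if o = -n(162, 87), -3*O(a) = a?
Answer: sqrt(42278) ≈ 205.62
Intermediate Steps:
O(a) = -a/3
n(S, b) = -3*S*b (n(S, b) = (S*b)*(-3) = -3*S*b)
o = 42282 (o = -(-3)*162*87 = -1*(-42282) = 42282)
sqrt(o + O(L((6 + 4)*(-2)))) = sqrt(42282 - 1/3*12) = sqrt(42282 - 4) = sqrt(42278)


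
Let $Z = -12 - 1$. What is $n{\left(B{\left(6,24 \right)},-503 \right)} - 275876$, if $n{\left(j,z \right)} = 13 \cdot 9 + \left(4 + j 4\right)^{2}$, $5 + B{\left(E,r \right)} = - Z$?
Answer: $-274463$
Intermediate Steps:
$Z = -13$
$B{\left(E,r \right)} = 8$ ($B{\left(E,r \right)} = -5 - -13 = -5 + 13 = 8$)
$n{\left(j,z \right)} = 117 + \left(4 + 4 j\right)^{2}$
$n{\left(B{\left(6,24 \right)},-503 \right)} - 275876 = \left(117 + 16 \left(1 + 8\right)^{2}\right) - 275876 = \left(117 + 16 \cdot 9^{2}\right) - 275876 = \left(117 + 16 \cdot 81\right) - 275876 = \left(117 + 1296\right) - 275876 = 1413 - 275876 = -274463$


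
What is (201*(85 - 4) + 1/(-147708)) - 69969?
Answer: -7930147105/147708 ≈ -53688.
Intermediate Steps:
(201*(85 - 4) + 1/(-147708)) - 69969 = (201*81 - 1/147708) - 69969 = (16281 - 1/147708) - 69969 = 2404833947/147708 - 69969 = -7930147105/147708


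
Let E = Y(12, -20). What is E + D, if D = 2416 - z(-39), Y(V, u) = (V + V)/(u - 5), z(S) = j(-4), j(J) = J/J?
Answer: 60351/25 ≈ 2414.0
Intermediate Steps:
j(J) = 1
z(S) = 1
Y(V, u) = 2*V/(-5 + u) (Y(V, u) = (2*V)/(-5 + u) = 2*V/(-5 + u))
E = -24/25 (E = 2*12/(-5 - 20) = 2*12/(-25) = 2*12*(-1/25) = -24/25 ≈ -0.96000)
D = 2415 (D = 2416 - 1*1 = 2416 - 1 = 2415)
E + D = -24/25 + 2415 = 60351/25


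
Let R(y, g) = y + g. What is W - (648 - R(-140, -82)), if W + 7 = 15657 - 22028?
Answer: -7248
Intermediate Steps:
W = -6378 (W = -7 + (15657 - 22028) = -7 - 6371 = -6378)
R(y, g) = g + y
W - (648 - R(-140, -82)) = -6378 - (648 - (-82 - 140)) = -6378 - (648 - 1*(-222)) = -6378 - (648 + 222) = -6378 - 1*870 = -6378 - 870 = -7248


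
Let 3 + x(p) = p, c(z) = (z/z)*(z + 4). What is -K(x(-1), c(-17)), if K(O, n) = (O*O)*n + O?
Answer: 212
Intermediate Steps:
c(z) = 4 + z (c(z) = 1*(4 + z) = 4 + z)
x(p) = -3 + p
K(O, n) = O + n*O² (K(O, n) = O²*n + O = n*O² + O = O + n*O²)
-K(x(-1), c(-17)) = -(-3 - 1)*(1 + (-3 - 1)*(4 - 17)) = -(-4)*(1 - 4*(-13)) = -(-4)*(1 + 52) = -(-4)*53 = -1*(-212) = 212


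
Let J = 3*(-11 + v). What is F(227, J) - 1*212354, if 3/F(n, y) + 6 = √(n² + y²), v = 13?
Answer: -10942389248/51529 + 3*√51565/51529 ≈ -2.1235e+5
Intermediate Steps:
J = 6 (J = 3*(-11 + 13) = 3*2 = 6)
F(n, y) = 3/(-6 + √(n² + y²))
F(227, J) - 1*212354 = 3/(-6 + √(227² + 6²)) - 1*212354 = 3/(-6 + √(51529 + 36)) - 212354 = 3/(-6 + √51565) - 212354 = -212354 + 3/(-6 + √51565)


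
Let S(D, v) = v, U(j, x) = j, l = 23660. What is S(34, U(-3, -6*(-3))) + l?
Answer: 23657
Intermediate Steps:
S(34, U(-3, -6*(-3))) + l = -3 + 23660 = 23657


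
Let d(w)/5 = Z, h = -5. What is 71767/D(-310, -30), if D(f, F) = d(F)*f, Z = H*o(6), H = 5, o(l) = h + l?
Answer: -71767/7750 ≈ -9.2603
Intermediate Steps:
o(l) = -5 + l
Z = 5 (Z = 5*(-5 + 6) = 5*1 = 5)
d(w) = 25 (d(w) = 5*5 = 25)
D(f, F) = 25*f
71767/D(-310, -30) = 71767/((25*(-310))) = 71767/(-7750) = 71767*(-1/7750) = -71767/7750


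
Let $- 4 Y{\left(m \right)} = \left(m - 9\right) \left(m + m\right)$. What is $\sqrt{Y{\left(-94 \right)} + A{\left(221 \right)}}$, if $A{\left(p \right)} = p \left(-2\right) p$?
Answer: $i \sqrt{102523} \approx 320.19 i$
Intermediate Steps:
$A{\left(p \right)} = - 2 p^{2}$ ($A{\left(p \right)} = - 2 p p = - 2 p^{2}$)
$Y{\left(m \right)} = - \frac{m \left(-9 + m\right)}{2}$ ($Y{\left(m \right)} = - \frac{\left(m - 9\right) \left(m + m\right)}{4} = - \frac{\left(-9 + m\right) 2 m}{4} = - \frac{2 m \left(-9 + m\right)}{4} = - \frac{m \left(-9 + m\right)}{2}$)
$\sqrt{Y{\left(-94 \right)} + A{\left(221 \right)}} = \sqrt{\frac{1}{2} \left(-94\right) \left(9 - -94\right) - 2 \cdot 221^{2}} = \sqrt{\frac{1}{2} \left(-94\right) \left(9 + 94\right) - 97682} = \sqrt{\frac{1}{2} \left(-94\right) 103 - 97682} = \sqrt{-4841 - 97682} = \sqrt{-102523} = i \sqrt{102523}$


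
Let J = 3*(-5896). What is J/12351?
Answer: -5896/4117 ≈ -1.4321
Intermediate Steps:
J = -17688
J/12351 = -17688/12351 = -17688*1/12351 = -5896/4117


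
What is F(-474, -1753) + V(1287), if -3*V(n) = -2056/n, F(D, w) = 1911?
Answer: 7380427/3861 ≈ 1911.5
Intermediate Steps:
V(n) = 2056/(3*n) (V(n) = -(-2056)/(3*n) = 2056/(3*n))
F(-474, -1753) + V(1287) = 1911 + (2056/3)/1287 = 1911 + (2056/3)*(1/1287) = 1911 + 2056/3861 = 7380427/3861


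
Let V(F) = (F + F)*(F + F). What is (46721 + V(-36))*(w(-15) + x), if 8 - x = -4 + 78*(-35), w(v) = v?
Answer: 141544935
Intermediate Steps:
x = 2742 (x = 8 - (-4 + 78*(-35)) = 8 - (-4 - 2730) = 8 - 1*(-2734) = 8 + 2734 = 2742)
V(F) = 4*F**2 (V(F) = (2*F)*(2*F) = 4*F**2)
(46721 + V(-36))*(w(-15) + x) = (46721 + 4*(-36)**2)*(-15 + 2742) = (46721 + 4*1296)*2727 = (46721 + 5184)*2727 = 51905*2727 = 141544935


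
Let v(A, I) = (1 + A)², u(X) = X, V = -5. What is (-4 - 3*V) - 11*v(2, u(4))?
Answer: -88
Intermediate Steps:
(-4 - 3*V) - 11*v(2, u(4)) = (-4 - 3*(-5)) - 11*(1 + 2)² = (-4 + 15) - 11*3² = 11 - 11*9 = 11 - 99 = -88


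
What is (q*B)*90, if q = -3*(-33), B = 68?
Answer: 605880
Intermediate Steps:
q = 99
(q*B)*90 = (99*68)*90 = 6732*90 = 605880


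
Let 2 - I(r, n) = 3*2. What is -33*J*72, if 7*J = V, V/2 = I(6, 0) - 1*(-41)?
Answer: -175824/7 ≈ -25118.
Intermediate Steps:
I(r, n) = -4 (I(r, n) = 2 - 3*2 = 2 - 1*6 = 2 - 6 = -4)
V = 74 (V = 2*(-4 - 1*(-41)) = 2*(-4 + 41) = 2*37 = 74)
J = 74/7 (J = (1/7)*74 = 74/7 ≈ 10.571)
-33*J*72 = -33*74/7*72 = -2442/7*72 = -175824/7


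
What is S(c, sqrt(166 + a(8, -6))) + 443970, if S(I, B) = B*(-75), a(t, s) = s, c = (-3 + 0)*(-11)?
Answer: 443970 - 300*sqrt(10) ≈ 4.4302e+5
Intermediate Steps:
c = 33 (c = -3*(-11) = 33)
S(I, B) = -75*B
S(c, sqrt(166 + a(8, -6))) + 443970 = -75*sqrt(166 - 6) + 443970 = -300*sqrt(10) + 443970 = 443970 - 300*sqrt(10)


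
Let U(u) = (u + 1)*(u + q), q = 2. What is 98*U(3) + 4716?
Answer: 6676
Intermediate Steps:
U(u) = (1 + u)*(2 + u) (U(u) = (u + 1)*(u + 2) = (1 + u)*(2 + u))
98*U(3) + 4716 = 98*(2 + 3**2 + 3*3) + 4716 = 98*(2 + 9 + 9) + 4716 = 98*20 + 4716 = 1960 + 4716 = 6676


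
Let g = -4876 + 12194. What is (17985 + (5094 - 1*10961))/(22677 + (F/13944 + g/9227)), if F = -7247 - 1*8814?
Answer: 1559117487984/2917605875321 ≈ 0.53438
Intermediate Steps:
g = 7318
F = -16061 (F = -7247 - 8814 = -16061)
(17985 + (5094 - 1*10961))/(22677 + (F/13944 + g/9227)) = (17985 + (5094 - 1*10961))/(22677 + (-16061/13944 + 7318/9227)) = (17985 + (5094 - 10961))/(22677 + (-16061*1/13944 + 7318*(1/9227))) = (17985 - 5867)/(22677 + (-16061/13944 + 7318/9227)) = 12118/(22677 - 46152655/128661288) = 12118/(2917605875321/128661288) = 12118*(128661288/2917605875321) = 1559117487984/2917605875321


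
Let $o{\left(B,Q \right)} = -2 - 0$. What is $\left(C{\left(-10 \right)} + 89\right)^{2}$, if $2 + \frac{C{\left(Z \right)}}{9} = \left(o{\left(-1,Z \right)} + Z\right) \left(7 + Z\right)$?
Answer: $156025$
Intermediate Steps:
$o{\left(B,Q \right)} = -2$ ($o{\left(B,Q \right)} = -2 + 0 = -2$)
$C{\left(Z \right)} = -18 + 9 \left(-2 + Z\right) \left(7 + Z\right)$
$\left(C{\left(-10 \right)} + 89\right)^{2} = \left(\left(-144 + 9 \left(-10\right)^{2} + 45 \left(-10\right)\right) + 89\right)^{2} = \left(\left(-144 + 9 \cdot 100 - 450\right) + 89\right)^{2} = \left(\left(-144 + 900 - 450\right) + 89\right)^{2} = \left(306 + 89\right)^{2} = 395^{2} = 156025$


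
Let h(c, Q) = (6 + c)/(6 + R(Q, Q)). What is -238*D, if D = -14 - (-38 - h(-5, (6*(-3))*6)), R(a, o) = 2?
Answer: -22967/4 ≈ -5741.8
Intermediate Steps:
h(c, Q) = 3/4 + c/8 (h(c, Q) = (6 + c)/(6 + 2) = (6 + c)/8 = (6 + c)*(1/8) = 3/4 + c/8)
D = 193/8 (D = -14 - (-38 - (3/4 + (1/8)*(-5))) = -14 - (-38 - (3/4 - 5/8)) = -14 - (-38 - 1*1/8) = -14 - (-38 - 1/8) = -14 - 1*(-305/8) = -14 + 305/8 = 193/8 ≈ 24.125)
-238*D = -238*193/8 = -22967/4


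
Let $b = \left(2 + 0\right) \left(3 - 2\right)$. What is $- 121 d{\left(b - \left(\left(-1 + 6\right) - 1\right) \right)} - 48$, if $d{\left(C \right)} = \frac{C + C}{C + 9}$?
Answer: $\frac{148}{7} \approx 21.143$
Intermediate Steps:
$b = 2$ ($b = 2 \cdot 1 = 2$)
$d{\left(C \right)} = \frac{2 C}{9 + C}$
$- 121 d{\left(b - \left(\left(-1 + 6\right) - 1\right) \right)} - 48 = - 121 \frac{2 \left(2 - \left(\left(-1 + 6\right) - 1\right)\right)}{9 + \left(2 - \left(\left(-1 + 6\right) - 1\right)\right)} - 48 = - 121 \frac{2 \left(2 - \left(5 - 1\right)\right)}{9 + \left(2 - \left(5 - 1\right)\right)} - 48 = - 121 \frac{2 \left(2 - 4\right)}{9 + \left(2 - 4\right)} - 48 = - 121 \cdot 2 \left(-2\right) \frac{1}{9 - 2} - 48 = - 121 \cdot 2 \left(-2\right) \frac{1}{7} - 48 = \left(-121\right) \left(- \frac{4}{7}\right) - 48 = \frac{484}{7} - 48 = \frac{148}{7}$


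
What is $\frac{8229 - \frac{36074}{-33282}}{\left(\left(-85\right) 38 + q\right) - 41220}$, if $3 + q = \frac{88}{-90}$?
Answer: $- \frac{684784130}{3698793221} \approx -0.18514$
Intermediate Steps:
$q = - \frac{179}{45}$ ($q = -3 + \frac{88}{-90} = -3 + 88 \left(- \frac{1}{90}\right) = -3 - \frac{44}{45} = - \frac{179}{45} \approx -3.9778$)
$\frac{8229 - \frac{36074}{-33282}}{\left(\left(-85\right) 38 + q\right) - 41220} = \frac{8229 - \frac{36074}{-33282}}{\left(\left(-85\right) 38 - \frac{179}{45}\right) - 41220} = \frac{8229 - - \frac{18037}{16641}}{\left(-3230 - \frac{179}{45}\right) - 41220} = \frac{8229 + \frac{18037}{16641}}{- \frac{145529}{45} - 41220} = \frac{136956826}{16641 \left(- \frac{2000429}{45}\right)} = \frac{136956826}{16641} \left(- \frac{45}{2000429}\right) = - \frac{684784130}{3698793221}$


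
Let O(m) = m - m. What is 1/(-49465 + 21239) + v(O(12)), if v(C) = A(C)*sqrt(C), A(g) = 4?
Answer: -1/28226 ≈ -3.5428e-5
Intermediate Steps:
O(m) = 0
v(C) = 4*sqrt(C)
1/(-49465 + 21239) + v(O(12)) = 1/(-49465 + 21239) + 4*sqrt(0) = 1/(-28226) + 4*0 = -1/28226 + 0 = -1/28226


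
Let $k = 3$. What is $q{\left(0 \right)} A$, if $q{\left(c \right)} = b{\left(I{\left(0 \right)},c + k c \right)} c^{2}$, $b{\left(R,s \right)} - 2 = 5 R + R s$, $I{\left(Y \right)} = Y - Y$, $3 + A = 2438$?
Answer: $0$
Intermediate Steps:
$A = 2435$ ($A = -3 + 2438 = 2435$)
$I{\left(Y \right)} = 0$
$b{\left(R,s \right)} = 2 + 5 R + R s$ ($b{\left(R,s \right)} = 2 + \left(5 R + R s\right) = 2 + 5 R + R s$)
$q{\left(c \right)} = 2 c^{2}$ ($q{\left(c \right)} = \left(2 + 5 \cdot 0 + 0 \left(c + 3 c\right)\right) c^{2} = \left(2 + 0 + 0 \cdot 4 c\right) c^{2} = \left(2 + 0 + 0\right) c^{2} = 2 c^{2}$)
$q{\left(0 \right)} A = 2 \cdot 0^{2} \cdot 2435 = 2 \cdot 0 \cdot 2435 = 0 \cdot 2435 = 0$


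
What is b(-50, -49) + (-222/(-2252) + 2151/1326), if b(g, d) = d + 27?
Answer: -2523205/124423 ≈ -20.279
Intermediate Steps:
b(g, d) = 27 + d
b(-50, -49) + (-222/(-2252) + 2151/1326) = (27 - 49) + (-222/(-2252) + 2151/1326) = -22 + (-222*(-1/2252) + 2151*(1/1326)) = -22 + (111/1126 + 717/442) = -22 + 214101/124423 = -2523205/124423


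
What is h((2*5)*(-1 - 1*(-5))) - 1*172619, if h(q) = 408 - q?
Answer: -172251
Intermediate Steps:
h((2*5)*(-1 - 1*(-5))) - 1*172619 = (408 - 2*5*(-1 - 1*(-5))) - 1*172619 = (408 - 10*(-1 + 5)) - 172619 = (408 - 10*4) - 172619 = (408 - 1*40) - 172619 = (408 - 40) - 172619 = 368 - 172619 = -172251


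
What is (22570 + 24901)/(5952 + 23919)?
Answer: 47471/29871 ≈ 1.5892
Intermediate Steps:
(22570 + 24901)/(5952 + 23919) = 47471/29871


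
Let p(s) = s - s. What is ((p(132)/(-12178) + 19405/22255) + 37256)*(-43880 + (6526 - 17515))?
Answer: -9098944760853/4451 ≈ -2.0442e+9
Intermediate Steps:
p(s) = 0
((p(132)/(-12178) + 19405/22255) + 37256)*(-43880 + (6526 - 17515)) = ((0/(-12178) + 19405/22255) + 37256)*(-43880 + (6526 - 17515)) = ((0*(-1/12178) + 19405*(1/22255)) + 37256)*(-43880 - 10989) = ((0 + 3881/4451) + 37256)*(-54869) = (3881/4451 + 37256)*(-54869) = (165830337/4451)*(-54869) = -9098944760853/4451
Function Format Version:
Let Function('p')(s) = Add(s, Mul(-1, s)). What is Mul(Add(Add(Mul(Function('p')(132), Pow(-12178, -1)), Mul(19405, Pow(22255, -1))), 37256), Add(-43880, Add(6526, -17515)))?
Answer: Rational(-9098944760853, 4451) ≈ -2.0442e+9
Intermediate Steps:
Function('p')(s) = 0
Mul(Add(Add(Mul(Function('p')(132), Pow(-12178, -1)), Mul(19405, Pow(22255, -1))), 37256), Add(-43880, Add(6526, -17515))) = Mul(Add(Add(Mul(0, Pow(-12178, -1)), Mul(19405, Pow(22255, -1))), 37256), Add(-43880, Add(6526, -17515))) = Mul(Add(Add(Mul(0, Rational(-1, 12178)), Mul(19405, Rational(1, 22255))), 37256), Add(-43880, -10989)) = Mul(Add(Add(0, Rational(3881, 4451)), 37256), -54869) = Mul(Add(Rational(3881, 4451), 37256), -54869) = Mul(Rational(165830337, 4451), -54869) = Rational(-9098944760853, 4451)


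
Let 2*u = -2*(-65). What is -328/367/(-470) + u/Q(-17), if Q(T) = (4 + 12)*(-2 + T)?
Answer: -5556069/26218480 ≈ -0.21191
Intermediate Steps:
Q(T) = -32 + 16*T (Q(T) = 16*(-2 + T) = -32 + 16*T)
u = 65 (u = (-2*(-65))/2 = (½)*130 = 65)
-328/367/(-470) + u/Q(-17) = -328/367/(-470) + 65/(-32 + 16*(-17)) = -328*1/367*(-1/470) + 65/(-32 - 272) = -328/367*(-1/470) + 65/(-304) = 164/86245 + 65*(-1/304) = 164/86245 - 65/304 = -5556069/26218480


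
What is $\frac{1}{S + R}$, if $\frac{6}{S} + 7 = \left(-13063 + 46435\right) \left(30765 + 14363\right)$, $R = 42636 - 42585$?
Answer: $\frac{1506011609}{76806592065} \approx 0.019608$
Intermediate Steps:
$R = 51$
$S = \frac{6}{1506011609}$ ($S = \frac{6}{-7 + \left(-13063 + 46435\right) \left(30765 + 14363\right)} = \frac{6}{-7 + 33372 \cdot 45128} = \frac{6}{-7 + 1506011616} = \frac{6}{1506011609} \approx 3.984 \cdot 10^{-9}$)
$\frac{1}{S + R} = \frac{1}{\frac{6}{1506011609} + 51} = \frac{1}{\frac{76806592065}{1506011609}} = \frac{1506011609}{76806592065}$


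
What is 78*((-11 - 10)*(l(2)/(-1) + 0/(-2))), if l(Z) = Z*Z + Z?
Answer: 9828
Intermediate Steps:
l(Z) = Z + Z² (l(Z) = Z² + Z = Z + Z²)
78*((-11 - 10)*(l(2)/(-1) + 0/(-2))) = 78*((-11 - 10)*((2*(1 + 2))/(-1) + 0/(-2))) = 78*(-21*((2*3)*(-1) + 0*(-½))) = 78*(-21*(6*(-1) + 0)) = 78*(-21*(-6 + 0)) = 78*(-21*(-6)) = 78*126 = 9828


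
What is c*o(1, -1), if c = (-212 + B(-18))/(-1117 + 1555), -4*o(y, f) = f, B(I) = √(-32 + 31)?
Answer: -53/438 + I/1752 ≈ -0.121 + 0.00057078*I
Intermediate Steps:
B(I) = I (B(I) = √(-1) = I)
o(y, f) = -f/4
c = -106/219 + I/438 (c = (-212 + I)/(-1117 + 1555) = (-212 + I)/438 = (-212 + I)*(1/438) = -106/219 + I/438 ≈ -0.48402 + 0.0022831*I)
c*o(1, -1) = (-106/219 + I/438)*(-¼*(-1)) = (-106/219 + I/438)*(¼) = -53/438 + I/1752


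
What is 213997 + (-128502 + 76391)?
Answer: 161886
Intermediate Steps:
213997 + (-128502 + 76391) = 213997 - 52111 = 161886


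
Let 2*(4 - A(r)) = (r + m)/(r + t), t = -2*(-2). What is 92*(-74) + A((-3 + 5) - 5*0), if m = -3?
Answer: -81647/12 ≈ -6803.9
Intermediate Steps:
t = 4
A(r) = 4 - (-3 + r)/(2*(4 + r)) (A(r) = 4 - (r - 3)/(2*(r + 4)) = 4 - (-3 + r)/(2*(4 + r)))
92*(-74) + A((-3 + 5) - 5*0) = 92*(-74) + 7*(5 + ((-3 + 5) - 5*0))/(2*(4 + ((-3 + 5) - 5*0))) = -6808 + 7*(5 + (2 + 0))/(2*(4 + (2 + 0))) = -6808 + 7*(5 + 2)/(2*(4 + 2)) = -6808 + (7/2)*7/6 = -6808 + (7/2)*(⅙)*7 = -6808 + 49/12 = -81647/12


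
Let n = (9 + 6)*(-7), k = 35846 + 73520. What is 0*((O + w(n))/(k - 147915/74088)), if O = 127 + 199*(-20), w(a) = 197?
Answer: 0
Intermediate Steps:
k = 109366
n = -105 (n = 15*(-7) = -105)
O = -3853 (O = 127 - 3980 = -3853)
0*((O + w(n))/(k - 147915/74088)) = 0*((-3853 + 197)/(109366 - 147915/74088)) = 0*(-3656/(109366 - 147915*1/74088)) = 0*(-3656/(109366 - 16435/8232)) = 0*(-3656/900284477/8232) = 0*(-3656*8232/900284477) = 0*(-30096192/900284477) = 0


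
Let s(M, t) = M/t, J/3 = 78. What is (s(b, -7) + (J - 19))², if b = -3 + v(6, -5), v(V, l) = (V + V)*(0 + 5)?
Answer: 2096704/49 ≈ 42790.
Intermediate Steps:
J = 234 (J = 3*78 = 234)
v(V, l) = 10*V (v(V, l) = (2*V)*5 = 10*V)
b = 57 (b = -3 + 10*6 = -3 + 60 = 57)
(s(b, -7) + (J - 19))² = (57/(-7) + (234 - 19))² = (57*(-⅐) + 215)² = (-57/7 + 215)² = (1448/7)² = 2096704/49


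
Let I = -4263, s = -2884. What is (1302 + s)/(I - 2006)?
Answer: 1582/6269 ≈ 0.25235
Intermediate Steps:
(1302 + s)/(I - 2006) = (1302 - 2884)/(-4263 - 2006) = -1582/(-6269) = -1582*(-1/6269) = 1582/6269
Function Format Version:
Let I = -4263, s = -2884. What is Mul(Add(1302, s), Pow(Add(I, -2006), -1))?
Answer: Rational(1582, 6269) ≈ 0.25235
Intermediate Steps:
Mul(Add(1302, s), Pow(Add(I, -2006), -1)) = Mul(Add(1302, -2884), Pow(Add(-4263, -2006), -1)) = Mul(-1582, Pow(-6269, -1)) = Mul(-1582, Rational(-1, 6269)) = Rational(1582, 6269)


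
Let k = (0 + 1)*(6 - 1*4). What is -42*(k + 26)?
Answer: -1176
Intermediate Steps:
k = 2 (k = 1*(6 - 4) = 1*2 = 2)
-42*(k + 26) = -42*(2 + 26) = -42*28 = -1176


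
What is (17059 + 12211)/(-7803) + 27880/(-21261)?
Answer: -279952370/55299861 ≈ -5.0624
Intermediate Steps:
(17059 + 12211)/(-7803) + 27880/(-21261) = 29270*(-1/7803) + 27880*(-1/21261) = -29270/7803 - 27880/21261 = -279952370/55299861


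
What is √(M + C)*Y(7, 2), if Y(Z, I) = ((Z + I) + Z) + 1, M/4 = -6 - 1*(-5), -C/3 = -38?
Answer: 17*√110 ≈ 178.30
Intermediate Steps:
C = 114 (C = -3*(-38) = 114)
M = -4 (M = 4*(-6 - 1*(-5)) = 4*(-6 + 5) = 4*(-1) = -4)
Y(Z, I) = 1 + I + 2*Z (Y(Z, I) = ((I + Z) + Z) + 1 = (I + 2*Z) + 1 = 1 + I + 2*Z)
√(M + C)*Y(7, 2) = √(-4 + 114)*(1 + 2 + 2*7) = √110*(1 + 2 + 14) = √110*17 = 17*√110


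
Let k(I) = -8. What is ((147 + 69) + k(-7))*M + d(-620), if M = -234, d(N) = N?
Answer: -49292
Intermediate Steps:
((147 + 69) + k(-7))*M + d(-620) = ((147 + 69) - 8)*(-234) - 620 = (216 - 8)*(-234) - 620 = 208*(-234) - 620 = -48672 - 620 = -49292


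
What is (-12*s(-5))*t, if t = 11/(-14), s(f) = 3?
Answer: 198/7 ≈ 28.286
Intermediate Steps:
t = -11/14 (t = 11*(-1/14) = -11/14 ≈ -0.78571)
(-12*s(-5))*t = -12*3*(-11/14) = -36*(-11/14) = 198/7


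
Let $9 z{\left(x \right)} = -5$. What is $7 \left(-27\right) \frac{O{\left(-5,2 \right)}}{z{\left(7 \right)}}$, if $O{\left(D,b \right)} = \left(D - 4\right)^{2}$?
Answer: $\frac{137781}{5} \approx 27556.0$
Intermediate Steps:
$z{\left(x \right)} = - \frac{5}{9}$ ($z{\left(x \right)} = \frac{1}{9} \left(-5\right) = - \frac{5}{9}$)
$O{\left(D,b \right)} = \left(-4 + D\right)^{2}$
$7 \left(-27\right) \frac{O{\left(-5,2 \right)}}{z{\left(7 \right)}} = 7 \left(-27\right) \frac{\left(-4 - 5\right)^{2}}{- \frac{5}{9}} = - 189 \left(-9\right)^{2} \left(- \frac{9}{5}\right) = - 189 \cdot 81 \left(- \frac{9}{5}\right) = \left(-189\right) \left(- \frac{729}{5}\right) = \frac{137781}{5}$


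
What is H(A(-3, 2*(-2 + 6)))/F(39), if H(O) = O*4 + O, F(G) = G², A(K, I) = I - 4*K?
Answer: 100/1521 ≈ 0.065746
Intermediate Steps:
H(O) = 5*O (H(O) = 4*O + O = 5*O)
H(A(-3, 2*(-2 + 6)))/F(39) = (5*(2*(-2 + 6) - 4*(-3)))/(39²) = (5*(2*4 + 12))/1521 = (5*(8 + 12))*(1/1521) = (5*20)*(1/1521) = 100*(1/1521) = 100/1521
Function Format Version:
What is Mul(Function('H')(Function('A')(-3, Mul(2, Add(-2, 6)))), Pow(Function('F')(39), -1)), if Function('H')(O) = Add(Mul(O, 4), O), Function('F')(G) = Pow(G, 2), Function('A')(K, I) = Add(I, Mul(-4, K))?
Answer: Rational(100, 1521) ≈ 0.065746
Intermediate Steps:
Function('H')(O) = Mul(5, O) (Function('H')(O) = Add(Mul(4, O), O) = Mul(5, O))
Mul(Function('H')(Function('A')(-3, Mul(2, Add(-2, 6)))), Pow(Function('F')(39), -1)) = Mul(Mul(5, Add(Mul(2, Add(-2, 6)), Mul(-4, -3))), Pow(Pow(39, 2), -1)) = Mul(Mul(5, Add(Mul(2, 4), 12)), Pow(1521, -1)) = Mul(Mul(5, Add(8, 12)), Rational(1, 1521)) = Mul(Mul(5, 20), Rational(1, 1521)) = Mul(100, Rational(1, 1521)) = Rational(100, 1521)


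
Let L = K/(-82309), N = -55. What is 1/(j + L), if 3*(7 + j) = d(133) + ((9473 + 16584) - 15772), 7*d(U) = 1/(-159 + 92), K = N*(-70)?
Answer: 38602921/132071627295 ≈ 0.00029229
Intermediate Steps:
K = 3850 (K = -55*(-70) = 3850)
d(U) = -1/469 (d(U) = 1/(7*(-159 + 92)) = (⅐)/(-67) = (⅐)*(-1/67) = -1/469)
L = -3850/82309 (L = 3850/(-82309) = 3850*(-1/82309) = -3850/82309 ≈ -0.046775)
j = 1604605/469 (j = -7 + (-1/469 + ((9473 + 16584) - 15772))/3 = -7 + (-1/469 + (26057 - 15772))/3 = -7 + (-1/469 + 10285)/3 = -7 + (⅓)*(4823664/469) = -7 + 1607888/469 = 1604605/469 ≈ 3421.3)
1/(j + L) = 1/(1604605/469 - 3850/82309) = 1/(132071627295/38602921) = 38602921/132071627295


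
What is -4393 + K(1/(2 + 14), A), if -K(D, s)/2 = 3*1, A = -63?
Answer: -4399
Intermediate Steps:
K(D, s) = -6
-4393 + K(1/(2 + 14), A) = -4393 - 6 = -4399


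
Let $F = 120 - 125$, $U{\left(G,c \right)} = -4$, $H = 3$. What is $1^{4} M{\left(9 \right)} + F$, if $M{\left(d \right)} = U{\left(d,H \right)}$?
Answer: $-9$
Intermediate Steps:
$M{\left(d \right)} = -4$
$F = -5$ ($F = 120 - 125 = -5$)
$1^{4} M{\left(9 \right)} + F = 1^{4} \left(-4\right) - 5 = 1 \left(-4\right) - 5 = -4 - 5 = -9$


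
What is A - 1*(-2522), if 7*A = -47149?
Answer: -29495/7 ≈ -4213.6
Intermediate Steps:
A = -47149/7 (A = (⅐)*(-47149) = -47149/7 ≈ -6735.6)
A - 1*(-2522) = -47149/7 - 1*(-2522) = -47149/7 + 2522 = -29495/7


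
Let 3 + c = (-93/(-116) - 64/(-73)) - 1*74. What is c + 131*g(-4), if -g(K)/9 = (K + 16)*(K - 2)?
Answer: 718193761/8468 ≈ 84813.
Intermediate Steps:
g(K) = -9*(-2 + K)*(16 + K) (g(K) = -9*(K + 16)*(K - 2) = -9*(16 + K)*(-2 + K) = -9*(-2 + K)*(16 + K))
c = -637823/8468 (c = -3 + ((-93/(-116) - 64/(-73)) - 1*74) = -3 + ((-93*(-1/116) - 64*(-1/73)) - 74) = -3 + ((93/116 + 64/73) - 74) = -3 + (14213/8468 - 74) = -3 - 612419/8468 = -637823/8468 ≈ -75.322)
c + 131*g(-4) = -637823/8468 + 131*(288 - 126*(-4) - 9*(-4)**2) = -637823/8468 + 131*(288 + 504 - 9*16) = -637823/8468 + 131*(288 + 504 - 144) = -637823/8468 + 131*648 = -637823/8468 + 84888 = 718193761/8468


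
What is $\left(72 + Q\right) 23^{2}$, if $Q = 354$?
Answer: $225354$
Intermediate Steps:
$\left(72 + Q\right) 23^{2} = \left(72 + 354\right) 23^{2} = 426 \cdot 529 = 225354$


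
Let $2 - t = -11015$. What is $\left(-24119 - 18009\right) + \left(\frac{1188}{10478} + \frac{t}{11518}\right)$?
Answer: $- \frac{195542846377}{4641754} \approx -42127.0$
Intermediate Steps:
$t = 11017$ ($t = 2 - -11015 = 2 + 11015 = 11017$)
$\left(-24119 - 18009\right) + \left(\frac{1188}{10478} + \frac{t}{11518}\right) = \left(-24119 - 18009\right) + \left(\frac{1188}{10478} + \frac{11017}{11518}\right) = -42128 + \left(1188 \cdot \frac{1}{10478} + 11017 \cdot \frac{1}{11518}\right) = -42128 + \left(\frac{594}{5239} + \frac{11017}{11518}\right) = -42128 + \frac{4966135}{4641754} = - \frac{195542846377}{4641754}$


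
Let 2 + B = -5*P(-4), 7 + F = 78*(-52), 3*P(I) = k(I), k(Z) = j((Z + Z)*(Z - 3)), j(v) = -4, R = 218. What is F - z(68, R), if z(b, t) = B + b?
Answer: -12407/3 ≈ -4135.7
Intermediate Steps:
k(Z) = -4
P(I) = -4/3 (P(I) = (⅓)*(-4) = -4/3)
F = -4063 (F = -7 + 78*(-52) = -7 - 4056 = -4063)
B = 14/3 (B = -2 - 5*(-4/3) = -2 + 20/3 = 14/3 ≈ 4.6667)
z(b, t) = 14/3 + b
F - z(68, R) = -4063 - (14/3 + 68) = -4063 - 1*218/3 = -4063 - 218/3 = -12407/3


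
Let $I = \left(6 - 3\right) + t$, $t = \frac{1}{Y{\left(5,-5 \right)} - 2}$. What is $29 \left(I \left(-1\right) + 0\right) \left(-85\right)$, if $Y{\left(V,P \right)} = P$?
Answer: $\frac{49300}{7} \approx 7042.9$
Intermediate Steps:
$t = - \frac{1}{7}$ ($t = \frac{1}{-5 - 2} = \frac{1}{-7} = - \frac{1}{7} \approx -0.14286$)
$I = \frac{20}{7}$ ($I = \left(6 - 3\right) - \frac{1}{7} = 3 - \frac{1}{7} = \frac{20}{7} \approx 2.8571$)
$29 \left(I \left(-1\right) + 0\right) \left(-85\right) = 29 \left(\frac{20}{7} \left(-1\right) + 0\right) \left(-85\right) = 29 \left(- \frac{20}{7} + 0\right) \left(-85\right) = 29 \left(- \frac{20}{7}\right) \left(-85\right) = \left(- \frac{580}{7}\right) \left(-85\right) = \frac{49300}{7}$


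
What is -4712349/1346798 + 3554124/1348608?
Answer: -65351019385/75679273216 ≈ -0.86353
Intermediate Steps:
-4712349/1346798 + 3554124/1348608 = -4712349*1/1346798 + 3554124*(1/1348608) = -4712349/1346798 + 296177/112384 = -65351019385/75679273216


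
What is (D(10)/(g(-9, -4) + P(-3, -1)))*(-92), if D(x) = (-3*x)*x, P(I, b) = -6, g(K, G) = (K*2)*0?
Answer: -4600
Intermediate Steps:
g(K, G) = 0 (g(K, G) = (2*K)*0 = 0)
D(x) = -3*x²
(D(10)/(g(-9, -4) + P(-3, -1)))*(-92) = ((-3*10²)/(0 - 6))*(-92) = (-3*100/(-6))*(-92) = -300*(-⅙)*(-92) = 50*(-92) = -4600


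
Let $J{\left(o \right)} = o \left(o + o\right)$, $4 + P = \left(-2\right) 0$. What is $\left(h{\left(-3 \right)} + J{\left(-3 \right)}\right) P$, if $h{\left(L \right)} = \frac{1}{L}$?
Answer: $- \frac{212}{3} \approx -70.667$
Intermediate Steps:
$P = -4$ ($P = -4 - 0 = -4 + 0 = -4$)
$J{\left(o \right)} = 2 o^{2}$ ($J{\left(o \right)} = o 2 o = 2 o^{2}$)
$\left(h{\left(-3 \right)} + J{\left(-3 \right)}\right) P = \left(\frac{1}{-3} + 2 \left(-3\right)^{2}\right) \left(-4\right) = \left(- \frac{1}{3} + 2 \cdot 9\right) \left(-4\right) = \left(- \frac{1}{3} + 18\right) \left(-4\right) = \frac{53}{3} \left(-4\right) = - \frac{212}{3}$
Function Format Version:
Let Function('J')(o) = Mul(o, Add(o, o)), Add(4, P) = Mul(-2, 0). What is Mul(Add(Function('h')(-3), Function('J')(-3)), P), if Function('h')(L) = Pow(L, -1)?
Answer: Rational(-212, 3) ≈ -70.667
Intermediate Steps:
P = -4 (P = Add(-4, Mul(-2, 0)) = Add(-4, 0) = -4)
Function('J')(o) = Mul(2, Pow(o, 2)) (Function('J')(o) = Mul(o, Mul(2, o)) = Mul(2, Pow(o, 2)))
Mul(Add(Function('h')(-3), Function('J')(-3)), P) = Mul(Add(Pow(-3, -1), Mul(2, Pow(-3, 2))), -4) = Mul(Add(Rational(-1, 3), Mul(2, 9)), -4) = Mul(Add(Rational(-1, 3), 18), -4) = Mul(Rational(53, 3), -4) = Rational(-212, 3)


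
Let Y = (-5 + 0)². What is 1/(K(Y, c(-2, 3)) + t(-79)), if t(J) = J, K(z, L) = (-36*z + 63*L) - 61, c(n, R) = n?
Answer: -1/1166 ≈ -0.00085763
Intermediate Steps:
Y = 25 (Y = (-5)² = 25)
K(z, L) = -61 - 36*z + 63*L
1/(K(Y, c(-2, 3)) + t(-79)) = 1/((-61 - 36*25 + 63*(-2)) - 79) = 1/((-61 - 900 - 126) - 79) = 1/(-1087 - 79) = 1/(-1166) = -1/1166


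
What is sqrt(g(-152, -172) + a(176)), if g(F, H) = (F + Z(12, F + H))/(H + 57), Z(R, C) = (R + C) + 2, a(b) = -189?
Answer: I*sqrt(2446395)/115 ≈ 13.601*I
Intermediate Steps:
Z(R, C) = 2 + C + R (Z(R, C) = (C + R) + 2 = 2 + C + R)
g(F, H) = (14 + H + 2*F)/(57 + H) (g(F, H) = (F + (2 + (F + H) + 12))/(H + 57) = (F + (14 + F + H))/(57 + H) = (14 + H + 2*F)/(57 + H))
sqrt(g(-152, -172) + a(176)) = sqrt((14 - 172 + 2*(-152))/(57 - 172) - 189) = sqrt((14 - 172 - 304)/(-115) - 189) = sqrt(-1/115*(-462) - 189) = sqrt(462/115 - 189) = sqrt(-21273/115) = I*sqrt(2446395)/115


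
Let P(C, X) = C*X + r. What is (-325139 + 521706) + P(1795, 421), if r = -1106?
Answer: 951156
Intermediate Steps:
P(C, X) = -1106 + C*X (P(C, X) = C*X - 1106 = -1106 + C*X)
(-325139 + 521706) + P(1795, 421) = (-325139 + 521706) + (-1106 + 1795*421) = 196567 + (-1106 + 755695) = 196567 + 754589 = 951156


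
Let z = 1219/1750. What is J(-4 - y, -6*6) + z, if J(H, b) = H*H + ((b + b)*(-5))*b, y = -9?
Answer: -22635031/1750 ≈ -12934.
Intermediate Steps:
J(H, b) = H**2 - 10*b**2 (J(H, b) = H**2 + ((2*b)*(-5))*b = H**2 + (-10*b)*b = H**2 - 10*b**2)
z = 1219/1750 (z = 1219*(1/1750) = 1219/1750 ≈ 0.69657)
J(-4 - y, -6*6) + z = ((-4 - 1*(-9))**2 - 10*(-6*6)**2) + 1219/1750 = ((-4 + 9)**2 - 10*(-36)**2) + 1219/1750 = (5**2 - 10*1296) + 1219/1750 = (25 - 12960) + 1219/1750 = -12935 + 1219/1750 = -22635031/1750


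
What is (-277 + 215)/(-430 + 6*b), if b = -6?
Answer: 31/233 ≈ 0.13305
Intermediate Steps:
(-277 + 215)/(-430 + 6*b) = (-277 + 215)/(-430 + 6*(-6)) = -62/(-430 - 36) = -62/(-466) = -62*(-1/466) = 31/233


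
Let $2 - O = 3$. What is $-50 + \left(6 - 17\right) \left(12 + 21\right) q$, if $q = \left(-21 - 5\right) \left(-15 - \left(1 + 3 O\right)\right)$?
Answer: $-122744$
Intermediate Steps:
$O = -1$ ($O = 2 - 3 = -1$)
$q = 338$ ($q = \left(-21 - 5\right) \left(-15 - -2\right) = - 26 \left(-15 + \left(-1 + 3\right)\right) = - 26 \left(-15 + 2\right) = \left(-26\right) \left(-13\right) = 338$)
$-50 + \left(6 - 17\right) \left(12 + 21\right) q = -50 + \left(6 - 17\right) \left(12 + 21\right) 338 = -50 + \left(-11\right) 33 \cdot 338 = -50 - 122694 = -122744$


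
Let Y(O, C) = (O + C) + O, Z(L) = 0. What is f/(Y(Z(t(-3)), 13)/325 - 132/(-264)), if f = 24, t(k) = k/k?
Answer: 400/9 ≈ 44.444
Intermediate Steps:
t(k) = 1
Y(O, C) = C + 2*O (Y(O, C) = (C + O) + O = C + 2*O)
f/(Y(Z(t(-3)), 13)/325 - 132/(-264)) = 24/((13 + 2*0)/325 - 132/(-264)) = 24/((13 + 0)*(1/325) - 132*(-1/264)) = 24/(13*(1/325) + ½) = 24/(1/25 + ½) = 24/(27/50) = 24*(50/27) = 400/9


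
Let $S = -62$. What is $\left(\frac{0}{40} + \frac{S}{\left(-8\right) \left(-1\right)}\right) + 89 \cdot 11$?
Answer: $\frac{3885}{4} \approx 971.25$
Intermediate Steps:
$\left(\frac{0}{40} + \frac{S}{\left(-8\right) \left(-1\right)}\right) + 89 \cdot 11 = \left(\frac{0}{40} - \frac{62}{\left(-8\right) \left(-1\right)}\right) + 89 \cdot 11 = \left(0 \cdot \frac{1}{40} - \frac{62}{8}\right) + 979 = \left(0 - \frac{31}{4}\right) + 979 = - \frac{31}{4} + 979 = \frac{3885}{4}$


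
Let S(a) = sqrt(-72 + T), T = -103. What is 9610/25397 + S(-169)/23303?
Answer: 9610/25397 + 5*I*sqrt(7)/23303 ≈ 0.37839 + 0.00056768*I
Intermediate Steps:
S(a) = 5*I*sqrt(7) (S(a) = sqrt(-72 - 103) = sqrt(-175) = 5*I*sqrt(7))
9610/25397 + S(-169)/23303 = 9610/25397 + (5*I*sqrt(7))/23303 = 9610*(1/25397) + (5*I*sqrt(7))*(1/23303) = 9610/25397 + 5*I*sqrt(7)/23303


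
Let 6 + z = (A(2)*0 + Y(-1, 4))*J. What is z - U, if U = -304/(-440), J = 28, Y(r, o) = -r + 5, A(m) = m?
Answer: 8872/55 ≈ 161.31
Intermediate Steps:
Y(r, o) = 5 - r
U = 38/55 (U = -304*(-1/440) = 38/55 ≈ 0.69091)
z = 162 (z = -6 + (2*0 + (5 - 1*(-1)))*28 = -6 + (0 + (5 + 1))*28 = -6 + (0 + 6)*28 = -6 + 6*28 = -6 + 168 = 162)
z - U = 162 - 1*38/55 = 162 - 38/55 = 8872/55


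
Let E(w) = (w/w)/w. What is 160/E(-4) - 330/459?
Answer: -98030/153 ≈ -640.72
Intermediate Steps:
E(w) = 1/w
160/E(-4) - 330/459 = 160/(1/(-4)) - 330/459 = 160/(-1/4) - 330*1/459 = 160*(-4) - 110/153 = -640 - 110/153 = -98030/153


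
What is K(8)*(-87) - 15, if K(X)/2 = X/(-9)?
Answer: 419/3 ≈ 139.67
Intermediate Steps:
K(X) = -2*X/9 (K(X) = 2*(X/(-9)) = 2*(X*(-1/9)) = 2*(-X/9) = -2*X/9)
K(8)*(-87) - 15 = -2/9*8*(-87) - 15 = -16/9*(-87) - 15 = 464/3 - 15 = 419/3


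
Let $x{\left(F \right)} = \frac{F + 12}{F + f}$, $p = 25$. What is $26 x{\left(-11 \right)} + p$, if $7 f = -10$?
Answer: $\frac{1993}{87} \approx 22.908$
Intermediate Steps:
$f = - \frac{10}{7}$ ($f = \frac{1}{7} \left(-10\right) = - \frac{10}{7} \approx -1.4286$)
$x{\left(F \right)} = \frac{12 + F}{- \frac{10}{7} + F}$ ($x{\left(F \right)} = \frac{F + 12}{F - \frac{10}{7}} = \frac{12 + F}{- \frac{10}{7} + F}$)
$26 x{\left(-11 \right)} + p = 26 \frac{7 \left(12 - 11\right)}{-10 + 7 \left(-11\right)} + 25 = 26 \cdot 7 \frac{1}{-10 - 77} \cdot 1 + 25 = 26 \cdot 7 \frac{1}{-87} \cdot 1 + 25 = 26 \cdot 7 \left(- \frac{1}{87}\right) 1 + 25 = 26 \left(- \frac{7}{87}\right) + 25 = - \frac{182}{87} + 25 = \frac{1993}{87}$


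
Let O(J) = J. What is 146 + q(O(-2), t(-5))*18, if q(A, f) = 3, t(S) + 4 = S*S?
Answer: 200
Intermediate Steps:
t(S) = -4 + S² (t(S) = -4 + S*S = -4 + S²)
146 + q(O(-2), t(-5))*18 = 146 + 3*18 = 146 + 54 = 200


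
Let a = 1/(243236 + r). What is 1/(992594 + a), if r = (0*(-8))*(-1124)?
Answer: 243236/241434594185 ≈ 1.0075e-6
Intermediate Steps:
r = 0 (r = 0*(-1124) = 0)
a = 1/243236 (a = 1/(243236 + 0) = 1/243236 ≈ 4.1112e-6)
1/(992594 + a) = 1/(992594 + 1/243236) = 1/(241434594185/243236) = 243236/241434594185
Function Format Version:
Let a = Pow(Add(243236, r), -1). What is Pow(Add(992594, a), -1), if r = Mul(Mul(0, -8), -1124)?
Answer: Rational(243236, 241434594185) ≈ 1.0075e-6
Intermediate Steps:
r = 0 (r = Mul(0, -1124) = 0)
a = Rational(1, 243236) (a = Pow(Add(243236, 0), -1) = Pow(243236, -1) = Rational(1, 243236) ≈ 4.1112e-6)
Pow(Add(992594, a), -1) = Pow(Add(992594, Rational(1, 243236)), -1) = Pow(Rational(241434594185, 243236), -1) = Rational(243236, 241434594185)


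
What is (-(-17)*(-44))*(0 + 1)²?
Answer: -748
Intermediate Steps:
(-(-17)*(-44))*(0 + 1)² = -17*44*1² = -748*1 = -748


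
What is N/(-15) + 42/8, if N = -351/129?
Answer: 4671/860 ≈ 5.4314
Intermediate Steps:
N = -117/43 (N = -351*1/129 = -117/43 ≈ -2.7209)
N/(-15) + 42/8 = -117/43/(-15) + 42/8 = -117/43*(-1/15) + 42*(⅛) = 39/215 + 21/4 = 4671/860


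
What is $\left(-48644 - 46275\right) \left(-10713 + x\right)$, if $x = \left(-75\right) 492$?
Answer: $4519378347$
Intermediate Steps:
$x = -36900$
$\left(-48644 - 46275\right) \left(-10713 + x\right) = \left(-48644 - 46275\right) \left(-10713 - 36900\right) = \left(-94919\right) \left(-47613\right) = 4519378347$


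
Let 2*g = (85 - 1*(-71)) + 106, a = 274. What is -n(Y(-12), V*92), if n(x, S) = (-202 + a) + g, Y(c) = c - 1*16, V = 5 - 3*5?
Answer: -203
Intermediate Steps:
g = 131 (g = ((85 - 1*(-71)) + 106)/2 = ((85 + 71) + 106)/2 = (156 + 106)/2 = (½)*262 = 131)
V = -10 (V = 5 - 15 = -10)
Y(c) = -16 + c (Y(c) = c - 16 = -16 + c)
n(x, S) = 203 (n(x, S) = (-202 + 274) + 131 = 72 + 131 = 203)
-n(Y(-12), V*92) = -1*203 = -203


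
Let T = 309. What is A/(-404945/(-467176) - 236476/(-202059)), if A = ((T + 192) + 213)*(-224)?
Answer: -2156785292293632/27471241933 ≈ -78511.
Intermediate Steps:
A = -159936 (A = ((309 + 192) + 213)*(-224) = (501 + 213)*(-224) = 714*(-224) = -159936)
A/(-404945/(-467176) - 236476/(-202059)) = -159936/(-404945/(-467176) - 236476/(-202059)) = -159936/(-404945*(-1/467176) - 236476*(-1/202059)) = -159936/(404945/467176 + 236476/202059) = -159936/192298693531/94397115384 = -159936*94397115384/192298693531 = -2156785292293632/27471241933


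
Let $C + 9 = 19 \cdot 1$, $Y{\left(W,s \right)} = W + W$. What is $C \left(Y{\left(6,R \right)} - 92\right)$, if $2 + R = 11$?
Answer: $-800$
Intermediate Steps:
$R = 9$ ($R = -2 + 11 = 9$)
$Y{\left(W,s \right)} = 2 W$
$C = 10$ ($C = -9 + 19 \cdot 1 = -9 + 19 = 10$)
$C \left(Y{\left(6,R \right)} - 92\right) = 10 \left(2 \cdot 6 - 92\right) = 10 \left(12 - 92\right) = 10 \left(-80\right) = -800$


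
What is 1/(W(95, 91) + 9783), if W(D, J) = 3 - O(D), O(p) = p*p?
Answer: 1/761 ≈ 0.0013141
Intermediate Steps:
O(p) = p²
W(D, J) = 3 - D²
1/(W(95, 91) + 9783) = 1/((3 - 1*95²) + 9783) = 1/((3 - 1*9025) + 9783) = 1/((3 - 9025) + 9783) = 1/(-9022 + 9783) = 1/761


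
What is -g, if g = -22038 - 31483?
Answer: 53521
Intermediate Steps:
g = -53521
-g = -1*(-53521) = 53521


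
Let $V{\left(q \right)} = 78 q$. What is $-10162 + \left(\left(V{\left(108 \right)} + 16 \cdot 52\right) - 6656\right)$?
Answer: $-7562$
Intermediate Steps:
$-10162 + \left(\left(V{\left(108 \right)} + 16 \cdot 52\right) - 6656\right) = -10162 + \left(\left(78 \cdot 108 + 16 \cdot 52\right) - 6656\right) = -10162 + \left(\left(8424 + 832\right) - 6656\right) = -10162 + \left(9256 - 6656\right) = -10162 + 2600 = -7562$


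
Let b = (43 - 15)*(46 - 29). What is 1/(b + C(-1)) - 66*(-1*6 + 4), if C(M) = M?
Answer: 62701/475 ≈ 132.00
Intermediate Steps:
b = 476 (b = 28*17 = 476)
1/(b + C(-1)) - 66*(-1*6 + 4) = 1/(476 - 1) - 66*(-1*6 + 4) = 1/475 - 66*(-6 + 4) = 1/475 - 66*(-2) = 1/475 + 132 = 62701/475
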